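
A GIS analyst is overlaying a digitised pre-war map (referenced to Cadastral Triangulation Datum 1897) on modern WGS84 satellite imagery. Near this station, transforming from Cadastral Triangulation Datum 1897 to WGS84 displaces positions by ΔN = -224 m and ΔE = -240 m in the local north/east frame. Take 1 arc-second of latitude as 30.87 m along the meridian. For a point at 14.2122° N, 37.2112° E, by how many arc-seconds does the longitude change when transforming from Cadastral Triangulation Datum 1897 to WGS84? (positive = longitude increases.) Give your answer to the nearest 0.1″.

At latitude 14.2122°, cos φ = 0.969393.
1″ of longitude at this latitude = 30.87 × cos φ = 29.9252 m, so Δλ = -240.0 / 29.9252 = -8.020″.

Δλ = -8.0″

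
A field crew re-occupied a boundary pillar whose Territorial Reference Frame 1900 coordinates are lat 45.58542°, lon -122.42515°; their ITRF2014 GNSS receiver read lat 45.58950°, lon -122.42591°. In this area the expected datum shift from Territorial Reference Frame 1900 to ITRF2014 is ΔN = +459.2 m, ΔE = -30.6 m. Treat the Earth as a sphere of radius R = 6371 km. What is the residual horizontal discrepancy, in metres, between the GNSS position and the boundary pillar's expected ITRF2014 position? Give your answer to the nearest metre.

Observed coordinate differences: Δφ = +0.00408°, Δλ = -0.00076°.
Converting to metres (1° lat = 111195 m, cos φ = 0.699845): observed ΔN = 453.7 m, observed ΔE = -59.1 m.
Subtracting the expected shift leaves a residual of 453.7 − (459.2) = -5.5 m north and -59.1 − (-30.6) = -28.5 m east.
Residual distance = √((-5.5)² + (-28.5)²) = 29.1 m.

29 m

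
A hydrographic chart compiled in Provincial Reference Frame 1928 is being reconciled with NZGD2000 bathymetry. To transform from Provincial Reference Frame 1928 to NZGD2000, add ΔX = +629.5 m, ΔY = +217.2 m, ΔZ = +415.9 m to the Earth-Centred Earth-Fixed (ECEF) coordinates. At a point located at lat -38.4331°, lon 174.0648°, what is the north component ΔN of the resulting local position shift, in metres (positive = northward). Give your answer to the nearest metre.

The local north axis is (−sin φ cos λ, −sin φ sin λ, cos φ), giving ΔN = -389.200 + 13.961 + 325.789 = -49.45 m.

ΔN = -49 m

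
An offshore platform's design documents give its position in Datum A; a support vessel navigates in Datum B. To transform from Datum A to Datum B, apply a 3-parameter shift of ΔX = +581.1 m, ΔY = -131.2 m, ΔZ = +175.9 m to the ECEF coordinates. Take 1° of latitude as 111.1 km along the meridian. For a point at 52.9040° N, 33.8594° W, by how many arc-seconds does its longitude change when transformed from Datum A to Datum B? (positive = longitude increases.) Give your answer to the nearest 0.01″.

sin φ = 0.797626, cos φ = 0.603152, sin λ = -0.557157, cos λ = 0.830407.
East component: ΔE = −sin λ·ΔX + cos λ·ΔY = −(-0.557157)(581.1) + (0.830407)(-131.2) = 214.81 m.
1° of latitude spans 111100 m; at latitude φ, 1° of longitude spans that × cos φ = 67010.2 m, so Δλ = 214.81 / 67010.2 × 3600 = 11.541″.

Δλ = 11.54″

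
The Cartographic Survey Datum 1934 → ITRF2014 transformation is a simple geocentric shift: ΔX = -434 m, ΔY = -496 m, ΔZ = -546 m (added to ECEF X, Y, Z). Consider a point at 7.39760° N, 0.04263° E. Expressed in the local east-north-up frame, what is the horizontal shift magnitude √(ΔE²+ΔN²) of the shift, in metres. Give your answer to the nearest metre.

At φ = 7.39760°, λ = 0.04263°: sin φ = 0.128754, cos φ = 0.991677, sin λ = 0.000744, cos λ = 1.000000.
ΔE = −sin λ·ΔX + cos λ·ΔY = −(0.000744)·(-434) + (1.000000)·(-496) = -495.68 m.
ΔN = −sin φ cos λ·ΔX − sin φ sin λ·ΔY + cos φ·ΔZ = −(0.128754)(1.000000)(-434) − (0.128754)(0.000744)(-496) + (0.991677)(-546) = -485.53 m.
Horizontal magnitude = √(ΔE² + ΔN²) = √((-495.68)² + (-485.53)²) = 693.85 m.

694 m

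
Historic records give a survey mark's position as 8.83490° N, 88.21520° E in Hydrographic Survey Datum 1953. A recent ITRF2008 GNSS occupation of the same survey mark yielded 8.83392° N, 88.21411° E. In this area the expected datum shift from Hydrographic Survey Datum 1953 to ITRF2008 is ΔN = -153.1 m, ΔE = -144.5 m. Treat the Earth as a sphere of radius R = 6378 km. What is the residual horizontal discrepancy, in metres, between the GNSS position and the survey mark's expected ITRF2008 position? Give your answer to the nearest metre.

Observed coordinate differences: Δφ = -0.00098°, Δλ = -0.00109°.
Converting to metres (1° lat = 111317 m, cos φ = 0.988135): observed ΔN = -109.1 m, observed ΔE = -119.9 m.
Subtracting the expected shift leaves a residual of -109.1 − (-153.1) = 44.0 m north and -119.9 − (-144.5) = 24.6 m east.
Residual distance = √(44.0² + 24.6²) = 50.4 m.

50 m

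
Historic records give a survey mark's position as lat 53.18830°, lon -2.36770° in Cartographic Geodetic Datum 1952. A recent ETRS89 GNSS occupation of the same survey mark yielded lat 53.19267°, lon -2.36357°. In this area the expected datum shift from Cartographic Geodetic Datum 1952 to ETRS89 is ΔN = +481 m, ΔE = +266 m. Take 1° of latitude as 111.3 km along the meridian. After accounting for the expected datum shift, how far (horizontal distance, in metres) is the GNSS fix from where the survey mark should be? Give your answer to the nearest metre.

Observed coordinate differences: Δφ = +0.00437°, Δλ = +0.00413°.
Converting to metres (1° lat = 111300 m, cos φ = 0.599187): observed ΔN = 486.4 m, observed ΔE = 275.4 m.
Subtracting the expected shift leaves a residual of 486.4 − (481) = 5.4 m north and 275.4 − (266) = 9.4 m east.
Residual distance = √(5.4² + 9.4²) = 10.9 m.

11 m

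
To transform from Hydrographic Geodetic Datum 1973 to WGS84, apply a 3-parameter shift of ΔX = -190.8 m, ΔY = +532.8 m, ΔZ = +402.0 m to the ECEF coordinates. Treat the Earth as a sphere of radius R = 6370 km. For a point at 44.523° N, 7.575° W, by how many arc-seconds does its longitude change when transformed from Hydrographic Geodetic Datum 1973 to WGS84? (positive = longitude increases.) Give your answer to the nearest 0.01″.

sin φ = 0.701196, cos φ = 0.712969, sin λ = -0.131824, cos λ = 0.991273.
East component: ΔE = −sin λ·ΔX + cos λ·ΔY = −(-0.131824)(-190.8) + (0.991273)(532.8) = 503.00 m.
1° of latitude spans πR/180 = 111177 m; at latitude φ, 1° of longitude spans that × cos φ = 79266.1 m, so Δλ = 503.00 / 79266.1 × 3600 = 22.844″.

Δλ = 22.84″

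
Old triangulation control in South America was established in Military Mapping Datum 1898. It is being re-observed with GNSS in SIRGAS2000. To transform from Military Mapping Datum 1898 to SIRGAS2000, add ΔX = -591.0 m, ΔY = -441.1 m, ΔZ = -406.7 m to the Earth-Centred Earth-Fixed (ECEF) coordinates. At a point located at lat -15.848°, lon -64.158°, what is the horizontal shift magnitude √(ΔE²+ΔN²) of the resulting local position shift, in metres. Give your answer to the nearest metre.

806 m

At φ = -15.848°, λ = -64.158°: sin φ = -0.273086, cos φ = 0.961990, sin λ = -0.899999, cos λ = 0.435891.
ΔE = −sin λ·ΔX + cos λ·ΔY = −(-0.899999)·(-591.0) + (0.435891)·(-441.1) = -724.17 m.
ΔN = −sin φ cos λ·ΔX − sin φ sin λ·ΔY + cos φ·ΔZ = −(-0.273086)(0.435891)(-591.0) − (-0.273086)(-0.899999)(-441.1) + (0.961990)(-406.7) = -353.18 m.
Horizontal magnitude = √(ΔE² + ΔN²) = √((-724.17)² + (-353.18)²) = 805.70 m.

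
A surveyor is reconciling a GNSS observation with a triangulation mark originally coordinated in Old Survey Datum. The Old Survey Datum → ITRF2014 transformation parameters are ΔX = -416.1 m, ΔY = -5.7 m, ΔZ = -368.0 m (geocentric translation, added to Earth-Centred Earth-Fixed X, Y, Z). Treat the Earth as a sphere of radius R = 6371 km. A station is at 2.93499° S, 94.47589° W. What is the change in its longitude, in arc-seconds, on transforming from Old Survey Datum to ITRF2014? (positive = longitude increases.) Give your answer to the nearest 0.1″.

Δλ = -13.4″

sin φ = -0.051203, cos φ = 0.998688, sin λ = -0.996950, cos λ = -0.078040.
East component: ΔE = −sin λ·ΔX + cos λ·ΔY = −(-0.996950)(-416.1) + (-0.078040)(-5.7) = -414.39 m.
1° of latitude spans πR/180 = 111195 m; at latitude φ, 1° of longitude spans that × cos φ = 111049.1 m, so Δλ = -414.39 / 111049.1 × 3600 = -13.434″.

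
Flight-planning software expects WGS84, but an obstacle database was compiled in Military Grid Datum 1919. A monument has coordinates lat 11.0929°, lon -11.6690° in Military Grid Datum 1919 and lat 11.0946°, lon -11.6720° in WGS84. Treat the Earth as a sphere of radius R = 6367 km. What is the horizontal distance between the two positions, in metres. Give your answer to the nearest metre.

Δφ = 11.0946° − 11.0929° = +0.0017°; Δλ = -11.6720° − -11.6690° = -0.0030°.
1° along a meridian = πR/180 = 111125 m.
ΔN = Δφ × 111125 = 188.9 m; ΔE = Δλ × 111125 × cos(11.0929°) = -0.0030 × 111125 × 0.981317 = -327.1 m.
Distance = √(ΔE² + ΔN²) = √((-327.1)² + 188.9²) = 377.8 m.

378 m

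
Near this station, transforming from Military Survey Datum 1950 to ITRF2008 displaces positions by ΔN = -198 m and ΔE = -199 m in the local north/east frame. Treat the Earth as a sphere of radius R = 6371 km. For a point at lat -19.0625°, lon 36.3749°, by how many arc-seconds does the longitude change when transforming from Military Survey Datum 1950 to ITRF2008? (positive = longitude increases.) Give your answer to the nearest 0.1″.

At latitude -19.0625°, cos φ = 0.945163.
One radian of longitude at latitude φ spans R cos φ, so Δλ = ΔE / (R cos φ) = -199.0 / (6371000 × 0.945163) = -3.3048e-05 rad = -6.817″.

Δλ = -6.8″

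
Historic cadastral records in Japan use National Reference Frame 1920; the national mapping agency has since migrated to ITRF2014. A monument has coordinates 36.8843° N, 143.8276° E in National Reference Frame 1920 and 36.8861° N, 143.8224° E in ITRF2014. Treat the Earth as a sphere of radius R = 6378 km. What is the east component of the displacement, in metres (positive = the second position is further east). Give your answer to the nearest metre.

Δφ = 36.8861° − 36.8843° = +0.0018°; Δλ = 143.8224° − 143.8276° = -0.0052°.
1° along a meridian = πR/180 = 111317 m.
ΔN = Δφ × 111317 = 200.4 m; ΔE = Δλ × 111317 × cos(36.8843°) = -0.0052 × 111317 × 0.799849 = -463.0 m.

ΔE = -463 m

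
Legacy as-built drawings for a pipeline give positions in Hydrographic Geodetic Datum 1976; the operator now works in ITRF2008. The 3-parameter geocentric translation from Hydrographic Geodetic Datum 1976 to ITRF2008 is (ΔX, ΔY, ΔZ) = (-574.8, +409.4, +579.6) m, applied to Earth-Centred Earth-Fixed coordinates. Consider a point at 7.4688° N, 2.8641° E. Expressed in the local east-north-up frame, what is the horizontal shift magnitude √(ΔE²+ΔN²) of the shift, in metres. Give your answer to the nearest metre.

The local east axis at (φ, λ) is (−sin λ, cos λ, 0), so ΔE = −sin(2.8641°)·(-574.8) + cos(2.8641°)·409.4 = 437.61 m.
The local north axis is (−sin φ cos λ, −sin φ sin λ, cos φ), giving ΔN = 74.623 − 2.659 + 574.683 = 646.65 m.
Horizontal magnitude = √(ΔE² + ΔN²) = √(437.61² + 646.65²) = 780.80 m.

781 m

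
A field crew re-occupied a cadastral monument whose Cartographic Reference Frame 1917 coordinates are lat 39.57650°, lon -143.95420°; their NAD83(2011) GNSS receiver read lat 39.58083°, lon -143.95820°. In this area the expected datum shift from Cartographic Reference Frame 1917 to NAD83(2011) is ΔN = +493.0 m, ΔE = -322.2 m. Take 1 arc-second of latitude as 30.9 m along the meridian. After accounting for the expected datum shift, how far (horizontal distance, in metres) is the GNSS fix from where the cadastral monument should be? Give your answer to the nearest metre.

Observed coordinate differences: Δφ = +0.00433°, Δλ = -0.00400°.
Converting to metres (1° lat = 111240 m, cos φ = 0.770775): observed ΔN = 481.7 m, observed ΔE = -343.0 m.
Subtracting the expected shift leaves a residual of 481.7 − (493.0) = -11.3 m north and -343.0 − (-322.2) = -20.8 m east.
Residual distance = √((-11.3)² + (-20.8)²) = 23.7 m.

24 m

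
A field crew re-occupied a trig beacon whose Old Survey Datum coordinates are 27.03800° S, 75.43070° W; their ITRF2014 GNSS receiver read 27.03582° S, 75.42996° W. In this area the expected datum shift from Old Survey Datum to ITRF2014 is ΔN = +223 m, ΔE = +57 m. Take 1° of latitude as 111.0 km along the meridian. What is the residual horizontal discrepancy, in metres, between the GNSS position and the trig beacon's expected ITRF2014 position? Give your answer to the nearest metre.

25 m

Observed coordinate differences: Δφ = +0.00218°, Δλ = +0.00074°.
Converting to metres (1° lat = 111000 m, cos φ = 0.890705): observed ΔN = 242.0 m, observed ΔE = 73.2 m.
Subtracting the expected shift leaves a residual of 242.0 − (223) = 19.0 m north and 73.2 − (57) = 16.2 m east.
Residual distance = √(19.0² + 16.2²) = 24.9 m.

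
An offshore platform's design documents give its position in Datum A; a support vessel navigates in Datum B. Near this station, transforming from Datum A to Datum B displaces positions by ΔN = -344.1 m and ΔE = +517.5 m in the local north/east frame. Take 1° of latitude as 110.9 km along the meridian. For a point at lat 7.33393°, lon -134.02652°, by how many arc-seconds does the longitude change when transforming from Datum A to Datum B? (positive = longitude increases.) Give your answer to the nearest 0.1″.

Δλ = 16.9″

At latitude 7.33393°, cos φ = 0.991819.
1° of longitude at this latitude = 110.9 × cos φ = 109.99 km, so Δλ = 517.5 / 109992.7 = 0.0047049° = 16.937″.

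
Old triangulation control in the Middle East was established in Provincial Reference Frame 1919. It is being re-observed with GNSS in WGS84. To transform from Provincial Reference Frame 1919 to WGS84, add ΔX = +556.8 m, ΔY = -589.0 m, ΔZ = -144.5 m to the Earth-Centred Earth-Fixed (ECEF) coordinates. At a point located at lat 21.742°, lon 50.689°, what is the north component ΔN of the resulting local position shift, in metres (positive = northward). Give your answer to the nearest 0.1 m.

ΔN = -96.1 m

The local north axis is (−sin φ cos λ, −sin φ sin λ, cos φ), giving ΔN = -130.668 + 168.811 − 134.220 = -96.08 m.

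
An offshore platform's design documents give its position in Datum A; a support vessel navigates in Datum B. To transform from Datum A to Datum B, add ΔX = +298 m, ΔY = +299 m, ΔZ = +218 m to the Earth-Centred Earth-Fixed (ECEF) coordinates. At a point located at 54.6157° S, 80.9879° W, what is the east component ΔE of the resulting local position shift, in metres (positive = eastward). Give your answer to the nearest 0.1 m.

ΔE = 341.2 m

The local east axis at (φ, λ) is (−sin λ, cos λ, 0), so ΔE = −sin(-80.9879°)·298 + cos(-80.9879°)·299 = 341.16 m.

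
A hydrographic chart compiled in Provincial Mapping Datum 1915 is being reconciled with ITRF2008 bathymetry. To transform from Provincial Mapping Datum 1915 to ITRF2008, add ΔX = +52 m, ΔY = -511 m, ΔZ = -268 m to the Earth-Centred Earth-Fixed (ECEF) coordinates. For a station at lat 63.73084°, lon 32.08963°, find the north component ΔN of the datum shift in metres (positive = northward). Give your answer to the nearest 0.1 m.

At φ = 63.73084°, λ = 32.08963°: sin φ = 0.896725, cos φ = 0.442589, sin λ = 0.531245, cos λ = 0.847218.
ΔN = −sin φ cos λ·ΔX − sin φ sin λ·ΔY + cos φ·ΔZ = −(0.896725)(0.847218)(52) − (0.896725)(0.531245)(-511) + (0.442589)(-268) = 85.31 m.

ΔN = 85.3 m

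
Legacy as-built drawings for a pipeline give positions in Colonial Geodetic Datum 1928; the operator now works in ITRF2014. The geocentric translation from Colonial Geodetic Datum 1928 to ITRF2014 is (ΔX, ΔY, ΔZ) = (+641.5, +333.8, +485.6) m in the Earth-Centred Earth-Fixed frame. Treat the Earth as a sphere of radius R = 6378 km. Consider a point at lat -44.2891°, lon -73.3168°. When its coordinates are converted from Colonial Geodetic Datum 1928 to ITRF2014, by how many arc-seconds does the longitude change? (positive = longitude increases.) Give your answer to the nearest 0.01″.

Δλ = 32.09″

sin φ = -0.698279, cos φ = 0.715826, sin λ = -0.957907, cos λ = 0.287080.
East component: ΔE = −sin λ·ΔX + cos λ·ΔY = −(-0.957907)(641.5) + (0.287080)(333.8) = 710.32 m.
1° of latitude spans πR/180 = 111317 m; at latitude φ, 1° of longitude spans that × cos φ = 79683.6 m, so Δλ = 710.32 / 79683.6 × 3600 = 32.092″.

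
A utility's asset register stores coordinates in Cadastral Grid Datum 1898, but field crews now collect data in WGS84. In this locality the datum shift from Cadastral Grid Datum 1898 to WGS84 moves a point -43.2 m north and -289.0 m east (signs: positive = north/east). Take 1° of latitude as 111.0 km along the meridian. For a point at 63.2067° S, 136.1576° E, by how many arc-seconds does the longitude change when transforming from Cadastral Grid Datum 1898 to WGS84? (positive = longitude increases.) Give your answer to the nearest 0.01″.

At latitude -63.2067°, cos φ = 0.450773.
1° of longitude at this latitude = 111.0 × cos φ = 50.04 km, so Δλ = -289.0 / 50035.8 = -0.0057759° = -20.793″.

Δλ = -20.79″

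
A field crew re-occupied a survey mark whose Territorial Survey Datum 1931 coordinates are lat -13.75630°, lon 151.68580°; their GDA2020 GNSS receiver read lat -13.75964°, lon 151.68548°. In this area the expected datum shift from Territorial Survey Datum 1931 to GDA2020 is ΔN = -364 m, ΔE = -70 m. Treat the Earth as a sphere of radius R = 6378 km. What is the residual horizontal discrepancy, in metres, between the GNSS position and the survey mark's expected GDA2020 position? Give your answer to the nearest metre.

Observed coordinate differences: Δφ = -0.00334°, Δλ = -0.00032°.
Converting to metres (1° lat = 111317 m, cos φ = 0.971316): observed ΔN = -371.8 m, observed ΔE = -34.6 m.
Subtracting the expected shift leaves a residual of -371.8 − (-364) = -7.8 m north and -34.6 − (-70) = 35.4 m east.
Residual distance = √((-7.8)² + 35.4²) = 36.2 m.

36 m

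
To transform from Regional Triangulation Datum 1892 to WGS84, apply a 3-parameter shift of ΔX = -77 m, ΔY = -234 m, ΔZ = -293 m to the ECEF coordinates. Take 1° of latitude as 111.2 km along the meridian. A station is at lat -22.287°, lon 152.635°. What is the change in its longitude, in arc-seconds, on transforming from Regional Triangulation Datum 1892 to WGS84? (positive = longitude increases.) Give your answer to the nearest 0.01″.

Δλ = 8.51″

sin φ = -0.379246, cos φ = 0.925296, sin λ = 0.459657, cos λ = -0.888096.
East component: ΔE = −sin λ·ΔX + cos λ·ΔY = −(0.459657)(-77) + (-0.888096)(-234) = 243.21 m.
1° of latitude spans 111200 m; at latitude φ, 1° of longitude spans that × cos φ = 102892.9 m, so Δλ = 243.21 / 102892.9 × 3600 = 8.509″.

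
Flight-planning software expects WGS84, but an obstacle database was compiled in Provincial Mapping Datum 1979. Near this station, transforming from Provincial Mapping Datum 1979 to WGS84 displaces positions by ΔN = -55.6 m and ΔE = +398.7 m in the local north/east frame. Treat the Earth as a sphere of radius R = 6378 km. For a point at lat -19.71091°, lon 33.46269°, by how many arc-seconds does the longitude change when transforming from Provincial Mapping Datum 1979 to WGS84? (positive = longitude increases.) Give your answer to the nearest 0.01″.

At latitude -19.71091°, cos φ = 0.941406.
One radian of longitude at latitude φ spans R cos φ, so Δλ = ΔE / (R cos φ) = 398.7 / (6378000 × 0.941406) = 6.6403e-05 rad = 13.697″.

Δλ = 13.70″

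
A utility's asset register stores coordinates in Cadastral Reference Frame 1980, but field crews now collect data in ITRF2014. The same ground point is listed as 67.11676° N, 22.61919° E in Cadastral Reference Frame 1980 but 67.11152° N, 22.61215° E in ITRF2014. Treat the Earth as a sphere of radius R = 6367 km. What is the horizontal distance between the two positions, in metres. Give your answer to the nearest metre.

657 m

Δφ = 67.11152° − 67.11676° = -0.00524°; Δλ = 22.61215° − 22.61919° = -0.00704°.
1° along a meridian = πR/180 = 111125 m.
ΔN = Δφ × 111125 = -582.3 m; ΔE = Δλ × 111125 × cos(67.11676°) = -0.00704 × 111125 × 0.388854 = -304.2 m.
Distance = √(ΔE² + ΔN²) = √((-304.2)² + (-582.3)²) = 657.0 m.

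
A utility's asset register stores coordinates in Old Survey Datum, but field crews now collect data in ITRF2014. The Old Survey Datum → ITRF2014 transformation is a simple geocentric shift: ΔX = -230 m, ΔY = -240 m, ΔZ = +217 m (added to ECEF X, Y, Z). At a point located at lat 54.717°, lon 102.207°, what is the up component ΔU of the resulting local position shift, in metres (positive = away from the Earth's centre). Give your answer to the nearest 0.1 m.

At φ = 54.717°, λ = 102.207°: sin φ = 0.816309, cos φ = 0.577615, sin λ = 0.977390, cos λ = -0.211444.
ΔU = cos φ cos λ·ΔX + cos φ sin λ·ΔY + sin φ·ΔZ = (0.577615)(-0.211444)(-230) + (0.577615)(0.977390)(-240) + (0.816309)(217) = 69.74 m.

ΔU = 69.7 m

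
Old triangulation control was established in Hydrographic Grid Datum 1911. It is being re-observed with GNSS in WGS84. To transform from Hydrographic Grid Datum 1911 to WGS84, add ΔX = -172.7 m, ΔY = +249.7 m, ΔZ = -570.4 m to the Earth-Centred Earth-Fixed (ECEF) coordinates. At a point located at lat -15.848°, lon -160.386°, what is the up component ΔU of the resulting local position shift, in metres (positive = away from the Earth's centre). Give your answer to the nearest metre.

At φ = -15.848°, λ = -160.386°: sin φ = -0.273086, cos φ = 0.961990, sin λ = -0.335682, cos λ = -0.941975.
ΔU = cos φ cos λ·ΔX + cos φ sin λ·ΔY + sin φ·ΔZ = (0.961990)(-0.941975)(-172.7) + (0.961990)(-0.335682)(249.7) + (-0.273086)(-570.4) = 231.63 m.

ΔU = 232 m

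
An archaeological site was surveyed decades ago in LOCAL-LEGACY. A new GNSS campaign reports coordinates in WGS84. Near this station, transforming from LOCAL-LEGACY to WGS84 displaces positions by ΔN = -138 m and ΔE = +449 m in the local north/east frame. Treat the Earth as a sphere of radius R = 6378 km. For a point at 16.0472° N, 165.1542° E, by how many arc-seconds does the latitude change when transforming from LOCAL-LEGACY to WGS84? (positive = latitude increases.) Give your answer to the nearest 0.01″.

On a sphere of radius R, 1 rad of latitude = R, so Δφ = ΔN / R = -138.0 / 6378000 = -2.1637e-05 rad = -4.463″.

Δφ = -4.46″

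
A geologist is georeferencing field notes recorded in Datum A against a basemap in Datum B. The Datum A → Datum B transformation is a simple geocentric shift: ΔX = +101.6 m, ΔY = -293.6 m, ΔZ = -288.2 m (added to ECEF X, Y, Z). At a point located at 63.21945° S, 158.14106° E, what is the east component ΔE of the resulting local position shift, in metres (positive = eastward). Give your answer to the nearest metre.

At φ = -63.21945°, λ = 158.14106°: sin φ = -0.892739, cos φ = 0.450575, sin λ = 0.372323, cos λ = -0.928103.
ΔE = −sin λ·ΔX + cos λ·ΔY = −(0.372323)·(101.6) + (-0.928103)·(-293.6) = 234.66 m.

ΔE = 235 m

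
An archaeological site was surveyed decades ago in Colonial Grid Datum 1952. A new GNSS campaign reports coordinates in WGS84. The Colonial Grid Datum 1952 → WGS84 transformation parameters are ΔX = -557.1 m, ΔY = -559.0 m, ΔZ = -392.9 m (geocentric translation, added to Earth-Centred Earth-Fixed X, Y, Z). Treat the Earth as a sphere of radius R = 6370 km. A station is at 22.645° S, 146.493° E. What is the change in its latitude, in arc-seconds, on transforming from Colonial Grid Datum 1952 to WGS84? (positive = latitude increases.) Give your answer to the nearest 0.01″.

sin φ = -0.385020, cos φ = 0.922908, sin λ = 0.552039, cos λ = -0.833818.
North component: ΔN = −sin φ cos λ·ΔX − sin φ sin λ·ΔY + cos φ·ΔZ = −(-0.385020)(-0.833818)(-557.1) − (-0.385020)(0.552039)(-559.0) + (0.922908)(-392.9) = -302.57 m.
1° of latitude spans πR/180 = 111177 m, so Δφ = -302.57 / 111177 × 3600 = -9.798″.

Δφ = -9.80″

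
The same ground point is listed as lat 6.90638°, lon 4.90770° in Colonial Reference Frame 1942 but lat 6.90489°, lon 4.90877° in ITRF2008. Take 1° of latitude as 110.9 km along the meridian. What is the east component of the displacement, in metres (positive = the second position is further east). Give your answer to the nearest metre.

Δφ = 6.90489° − 6.90638° = -0.00149°; Δλ = 4.90877° − 4.90770° = +0.00107°.
ΔN = Δφ × 110900 = -165.2 m; ΔE = Δλ × 110900 × cos(6.90638°) = +0.00107 × 110900 × 0.992744 = 117.8 m.

ΔE = 118 m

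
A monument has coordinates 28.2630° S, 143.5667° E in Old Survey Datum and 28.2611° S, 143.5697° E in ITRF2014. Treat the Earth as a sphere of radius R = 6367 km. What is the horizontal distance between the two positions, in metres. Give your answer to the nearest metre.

362 m

Δφ = -28.2611° − -28.2630° = +0.0019°; Δλ = 143.5697° − 143.5667° = +0.0030°.
1° along a meridian = πR/180 = 111125 m.
ΔN = Δφ × 111125 = 211.1 m; ΔE = Δλ × 111125 × cos(-28.2630°) = +0.0030 × 111125 × 0.880783 = 293.6 m.
Distance = √(ΔE² + ΔN²) = √(293.6² + 211.1²) = 361.7 m.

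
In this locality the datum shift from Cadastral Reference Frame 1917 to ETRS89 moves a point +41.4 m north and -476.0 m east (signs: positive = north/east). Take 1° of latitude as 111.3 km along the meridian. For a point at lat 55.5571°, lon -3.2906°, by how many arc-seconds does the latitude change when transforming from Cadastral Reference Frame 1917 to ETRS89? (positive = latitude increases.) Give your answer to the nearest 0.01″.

1° of latitude = 111.3 km, so Δφ = 41.4 / 111300 = 0.0003720° = 1.339″.

Δφ = 1.34″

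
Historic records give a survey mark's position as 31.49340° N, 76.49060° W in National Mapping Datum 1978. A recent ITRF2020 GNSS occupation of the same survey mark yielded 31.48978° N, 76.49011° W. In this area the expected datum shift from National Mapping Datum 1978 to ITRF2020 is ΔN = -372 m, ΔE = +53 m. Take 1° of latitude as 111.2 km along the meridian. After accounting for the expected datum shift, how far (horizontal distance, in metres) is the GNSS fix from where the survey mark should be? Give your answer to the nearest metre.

Observed coordinate differences: Δφ = -0.00362°, Δλ = +0.00049°.
Converting to metres (1° lat = 111200 m, cos φ = 0.852700): observed ΔN = -402.5 m, observed ΔE = 46.5 m.
Subtracting the expected shift leaves a residual of -402.5 − (-372) = -30.5 m north and 46.5 − (53) = -6.5 m east.
Residual distance = √((-30.5)² + (-6.5)²) = 31.2 m.

31 m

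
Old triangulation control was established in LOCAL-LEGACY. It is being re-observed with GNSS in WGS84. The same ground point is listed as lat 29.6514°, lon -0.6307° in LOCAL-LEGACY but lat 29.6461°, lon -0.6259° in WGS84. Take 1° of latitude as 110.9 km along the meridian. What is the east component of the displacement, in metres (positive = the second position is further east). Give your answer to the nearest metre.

ΔE = 463 m

Δφ = 29.6461° − 29.6514° = -0.0053°; Δλ = -0.6259° − -0.6307° = +0.0048°.
ΔN = Δφ × 110900 = -587.8 m; ΔE = Δλ × 110900 × cos(29.6514°) = +0.0048 × 110900 × 0.869051 = 462.6 m.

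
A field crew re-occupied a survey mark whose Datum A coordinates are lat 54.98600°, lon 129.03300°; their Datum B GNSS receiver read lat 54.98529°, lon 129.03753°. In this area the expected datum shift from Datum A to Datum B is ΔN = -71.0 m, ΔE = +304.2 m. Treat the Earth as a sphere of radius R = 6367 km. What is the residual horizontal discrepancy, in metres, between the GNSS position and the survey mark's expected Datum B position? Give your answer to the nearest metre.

Observed coordinate differences: Δφ = -0.00071°, Δλ = +0.00453°.
Converting to metres (1° lat = 111125 m, cos φ = 0.573777): observed ΔN = -78.9 m, observed ΔE = 288.8 m.
Subtracting the expected shift leaves a residual of -78.9 − (-71.0) = -7.9 m north and 288.8 − (304.2) = -15.4 m east.
Residual distance = √((-7.9)² + (-15.4)²) = 17.3 m.

17 m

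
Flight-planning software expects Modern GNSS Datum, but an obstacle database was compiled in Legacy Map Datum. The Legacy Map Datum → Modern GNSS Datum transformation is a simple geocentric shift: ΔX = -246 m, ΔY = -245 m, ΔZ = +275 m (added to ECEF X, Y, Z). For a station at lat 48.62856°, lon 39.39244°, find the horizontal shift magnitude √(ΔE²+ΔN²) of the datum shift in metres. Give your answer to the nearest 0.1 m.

The local east axis at (φ, λ) is (−sin λ, cos λ, 0), so ΔE = −sin(39.39244°)·(-246) + cos(39.39244°)·(-245) = -33.22 m.
The local north axis is (−sin φ cos λ, −sin φ sin λ, cos φ), giving ΔN = 142.669 + 116.682 + 181.758 = 441.11 m.
Horizontal magnitude = √(ΔE² + ΔN²) = √((-33.22)² + 441.11²) = 442.36 m.

442.4 m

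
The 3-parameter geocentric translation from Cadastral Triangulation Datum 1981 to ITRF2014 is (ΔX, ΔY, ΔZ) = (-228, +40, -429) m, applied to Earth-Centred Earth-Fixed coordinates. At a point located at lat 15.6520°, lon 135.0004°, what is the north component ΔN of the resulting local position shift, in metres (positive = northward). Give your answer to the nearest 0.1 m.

The local north axis is (−sin φ cos λ, −sin φ sin λ, cos φ), giving ΔN = -43.497 − 7.631 − 413.092 = -464.22 m.

ΔN = -464.2 m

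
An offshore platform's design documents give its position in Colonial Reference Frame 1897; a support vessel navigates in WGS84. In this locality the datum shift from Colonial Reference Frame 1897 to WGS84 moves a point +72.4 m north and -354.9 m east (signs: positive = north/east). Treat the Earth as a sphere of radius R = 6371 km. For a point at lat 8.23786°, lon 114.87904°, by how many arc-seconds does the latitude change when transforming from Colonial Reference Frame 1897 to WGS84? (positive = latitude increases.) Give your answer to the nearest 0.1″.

Δφ = 2.3″

On a sphere of radius R, 1 rad of latitude = R, so Δφ = ΔN / R = 72.4 / 6371000 = 1.1364e-05 rad = 2.344″.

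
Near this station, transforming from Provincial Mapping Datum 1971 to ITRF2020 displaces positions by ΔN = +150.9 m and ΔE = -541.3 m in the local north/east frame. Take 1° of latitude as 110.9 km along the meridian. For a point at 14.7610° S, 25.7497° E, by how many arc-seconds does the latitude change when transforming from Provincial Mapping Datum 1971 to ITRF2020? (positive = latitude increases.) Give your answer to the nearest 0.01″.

1° of latitude = 110.9 km, so Δφ = 150.9 / 110900 = 0.0013607° = 4.898″.

Δφ = 4.90″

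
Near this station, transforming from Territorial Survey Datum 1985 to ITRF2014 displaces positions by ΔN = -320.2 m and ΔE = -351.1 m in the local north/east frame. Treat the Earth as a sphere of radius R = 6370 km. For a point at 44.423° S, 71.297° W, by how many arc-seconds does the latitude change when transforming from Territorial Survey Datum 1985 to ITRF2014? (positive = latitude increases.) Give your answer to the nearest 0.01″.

Δφ = -10.37″

On a sphere of radius R, 1 rad of latitude = R, so Δφ = ΔN / R = -320.2 / 6370000 = -5.0267e-05 rad = -10.368″.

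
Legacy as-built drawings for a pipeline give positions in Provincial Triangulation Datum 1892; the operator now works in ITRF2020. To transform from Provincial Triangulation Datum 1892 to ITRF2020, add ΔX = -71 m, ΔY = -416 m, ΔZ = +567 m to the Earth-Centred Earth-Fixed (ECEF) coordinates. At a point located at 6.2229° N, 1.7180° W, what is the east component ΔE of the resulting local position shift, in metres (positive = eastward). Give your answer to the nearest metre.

ΔE = -418 m

The local east axis at (φ, λ) is (−sin λ, cos λ, 0), so ΔE = −sin(-1.7180°)·(-71) + cos(-1.7180°)·(-416) = -417.94 m.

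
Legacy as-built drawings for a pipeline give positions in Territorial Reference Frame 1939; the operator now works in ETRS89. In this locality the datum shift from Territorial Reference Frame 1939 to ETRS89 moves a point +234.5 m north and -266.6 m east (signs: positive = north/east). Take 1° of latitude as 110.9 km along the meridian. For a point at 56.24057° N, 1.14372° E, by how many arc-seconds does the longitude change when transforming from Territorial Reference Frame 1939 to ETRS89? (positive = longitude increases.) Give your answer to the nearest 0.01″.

At latitude 56.24057°, cos φ = 0.555707.
1° of longitude at this latitude = 110.9 × cos φ = 61.63 km, so Δλ = -266.6 / 61627.9 = -0.0043260° = -15.573″.

Δλ = -15.57″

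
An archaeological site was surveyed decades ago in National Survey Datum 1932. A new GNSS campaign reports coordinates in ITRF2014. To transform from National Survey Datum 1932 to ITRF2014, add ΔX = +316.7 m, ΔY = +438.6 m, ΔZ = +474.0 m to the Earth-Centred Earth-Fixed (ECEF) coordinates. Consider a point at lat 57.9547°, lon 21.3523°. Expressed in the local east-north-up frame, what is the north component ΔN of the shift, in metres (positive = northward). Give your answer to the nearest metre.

The local north axis is (−sin φ cos λ, −sin φ sin λ, cos φ), giving ΔN = -250.018 − 135.362 + 251.499 = -133.88 m.

ΔN = -134 m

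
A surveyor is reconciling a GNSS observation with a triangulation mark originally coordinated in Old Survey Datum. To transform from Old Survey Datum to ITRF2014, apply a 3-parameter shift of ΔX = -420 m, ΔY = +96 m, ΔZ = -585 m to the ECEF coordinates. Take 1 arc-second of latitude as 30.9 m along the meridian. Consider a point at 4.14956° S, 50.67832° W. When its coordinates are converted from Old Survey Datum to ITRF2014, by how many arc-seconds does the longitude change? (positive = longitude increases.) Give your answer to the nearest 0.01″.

Δλ = -8.57″

sin φ = -0.072360, cos φ = 0.997379, sin λ = -0.773600, cos λ = 0.633674.
East component: ΔE = −sin λ·ΔX + cos λ·ΔY = −(-0.773600)(-420) + (0.633674)(96) = -264.08 m.
1° of latitude spans 3600 × 30.90 = 111240 m; at latitude φ, 1° of longitude spans that × cos φ = 110948.4 m, so Δλ = -264.08 / 110948.4 × 3600 = -8.569″.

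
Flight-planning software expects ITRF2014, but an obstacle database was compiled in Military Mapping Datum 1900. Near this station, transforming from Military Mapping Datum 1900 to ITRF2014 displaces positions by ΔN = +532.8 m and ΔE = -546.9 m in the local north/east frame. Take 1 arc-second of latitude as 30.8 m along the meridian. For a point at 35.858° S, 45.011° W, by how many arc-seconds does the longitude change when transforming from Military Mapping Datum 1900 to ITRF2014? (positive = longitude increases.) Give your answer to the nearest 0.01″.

Δλ = -21.91″

At latitude -35.858°, cos φ = 0.810471.
1″ of longitude at this latitude = 30.80 × cos φ = 24.9625 m, so Δλ = -546.9 / 24.9625 = -21.909″.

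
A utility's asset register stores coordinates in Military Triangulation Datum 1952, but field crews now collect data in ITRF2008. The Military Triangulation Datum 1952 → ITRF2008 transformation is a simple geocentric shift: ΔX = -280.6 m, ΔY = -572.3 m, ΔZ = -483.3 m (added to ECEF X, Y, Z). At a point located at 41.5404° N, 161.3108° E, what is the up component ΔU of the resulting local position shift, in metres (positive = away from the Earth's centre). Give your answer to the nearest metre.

The local up (radial) axis is (cos φ cos λ, cos φ sin λ, sin φ), giving ΔU = 198.951 − 137.261 − 320.499 = -258.81 m.

ΔU = -259 m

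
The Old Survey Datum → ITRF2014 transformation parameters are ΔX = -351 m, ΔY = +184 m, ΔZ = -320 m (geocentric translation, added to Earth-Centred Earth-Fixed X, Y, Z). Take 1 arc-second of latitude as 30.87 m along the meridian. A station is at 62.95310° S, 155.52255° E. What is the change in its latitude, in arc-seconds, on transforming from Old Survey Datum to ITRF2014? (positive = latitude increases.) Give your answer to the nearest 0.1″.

Δφ = 6.7″

sin φ = -0.890635, cos φ = 0.454720, sin λ = 0.414335, cos λ = -0.910124.
North component: ΔN = −sin φ cos λ·ΔX − sin φ sin λ·ΔY + cos φ·ΔZ = −(-0.890635)(-0.910124)(-351) − (-0.890635)(0.414335)(184) + (0.454720)(-320) = 206.91 m.
1° of latitude spans 3600 × 30.87 = 111132 m, so Δφ = 206.91 / 111132 × 3600 = 6.702″.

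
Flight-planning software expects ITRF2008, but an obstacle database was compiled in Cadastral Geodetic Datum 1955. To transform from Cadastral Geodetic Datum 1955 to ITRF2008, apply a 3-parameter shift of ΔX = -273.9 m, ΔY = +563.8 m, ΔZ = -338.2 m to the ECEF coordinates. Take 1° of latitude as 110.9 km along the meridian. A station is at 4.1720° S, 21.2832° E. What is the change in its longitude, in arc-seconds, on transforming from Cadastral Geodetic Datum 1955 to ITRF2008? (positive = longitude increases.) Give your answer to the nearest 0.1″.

Δλ = 20.3″

sin φ = -0.072751, cos φ = 0.997350, sin λ = 0.362978, cos λ = 0.931798.
East component: ΔE = −sin λ·ΔX + cos λ·ΔY = −(0.362978)(-273.9) + (0.931798)(563.8) = 624.77 m.
1° of latitude spans 110900 m; at latitude φ, 1° of longitude spans that × cos φ = 110606.1 m, so Δλ = 624.77 / 110606.1 × 3600 = 20.335″.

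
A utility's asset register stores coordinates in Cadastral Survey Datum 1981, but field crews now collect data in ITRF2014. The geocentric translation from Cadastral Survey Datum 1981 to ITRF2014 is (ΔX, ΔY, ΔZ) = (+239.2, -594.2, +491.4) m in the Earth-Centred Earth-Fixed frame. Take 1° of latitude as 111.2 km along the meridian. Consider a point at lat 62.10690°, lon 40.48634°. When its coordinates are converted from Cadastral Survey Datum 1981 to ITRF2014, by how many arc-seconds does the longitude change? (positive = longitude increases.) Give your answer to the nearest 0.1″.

sin φ = 0.883822, cos φ = 0.467823, sin λ = 0.649267, cos λ = 0.760561.
East component: ΔE = −sin λ·ΔX + cos λ·ΔY = −(0.649267)(239.2) + (0.760561)(-594.2) = -607.23 m.
1° of latitude spans 111200 m; at latitude φ, 1° of longitude spans that × cos φ = 52022.0 m, so Δλ = -607.23 / 52022.0 × 3600 = -42.021″.

Δλ = -42.0″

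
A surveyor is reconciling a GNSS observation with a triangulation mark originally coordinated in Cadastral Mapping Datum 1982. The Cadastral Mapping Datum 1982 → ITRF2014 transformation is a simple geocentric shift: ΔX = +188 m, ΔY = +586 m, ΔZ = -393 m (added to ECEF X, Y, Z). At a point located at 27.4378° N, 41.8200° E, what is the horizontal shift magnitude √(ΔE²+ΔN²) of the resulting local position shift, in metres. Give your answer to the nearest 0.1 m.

670.1 m

At φ = 27.4378°, λ = 41.8200°: sin φ = 0.460785, cos φ = 0.887512, sin λ = 0.666793, cos λ = 0.745243.
ΔE = −sin λ·ΔX + cos λ·ΔY = −(0.666793)·(188) + (0.745243)·(586) = 311.36 m.
ΔN = −sin φ cos λ·ΔX − sin φ sin λ·ΔY + cos φ·ΔZ = −(0.460785)(0.745243)(188) − (0.460785)(0.666793)(586) + (0.887512)(-393) = -593.40 m.
Horizontal magnitude = √(ΔE² + ΔN²) = √(311.36² + (-593.40)²) = 670.12 m.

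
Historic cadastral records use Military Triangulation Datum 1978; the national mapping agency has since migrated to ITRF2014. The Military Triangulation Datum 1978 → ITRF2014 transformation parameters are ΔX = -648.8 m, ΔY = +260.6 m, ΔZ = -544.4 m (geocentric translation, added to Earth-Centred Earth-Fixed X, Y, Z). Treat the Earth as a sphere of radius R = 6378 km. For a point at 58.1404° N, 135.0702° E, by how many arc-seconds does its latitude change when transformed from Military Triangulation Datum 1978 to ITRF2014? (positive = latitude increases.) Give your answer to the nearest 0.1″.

Δφ = -27.0″

sin φ = 0.849344, cos φ = 0.527840, sin λ = 0.706240, cos λ = -0.707973.
North component: ΔN = −sin φ cos λ·ΔX − sin φ sin λ·ΔY + cos φ·ΔZ = −(0.849344)(-0.707973)(-648.8) − (0.849344)(0.706240)(260.6) + (0.527840)(-544.4) = -833.81 m.
1° of latitude spans πR/180 = 111317 m, so Δφ = -833.81 / 111317 × 3600 = -26.965″.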